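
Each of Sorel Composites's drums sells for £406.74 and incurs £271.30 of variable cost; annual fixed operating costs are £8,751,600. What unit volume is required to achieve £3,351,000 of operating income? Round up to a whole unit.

89,358 drums

Each unit contributes £406.74 − £271.30 = £135.44.
Need Q such that Q × £135.44 − £8,751,600 = £3,351,000, i.e. Q = £12,102,600 / £135.44 = 89,357.65 → 89,358.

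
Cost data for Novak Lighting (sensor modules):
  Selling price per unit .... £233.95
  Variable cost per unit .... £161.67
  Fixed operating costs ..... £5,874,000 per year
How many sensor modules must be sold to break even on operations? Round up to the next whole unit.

Unit CM = price − variable cost = £233.95 − £161.67 = £72.28.
Units to break even: £5,874,000 ÷ £72.28 = 81,267.29, rounded up to 81,268.

81,268 sensor modules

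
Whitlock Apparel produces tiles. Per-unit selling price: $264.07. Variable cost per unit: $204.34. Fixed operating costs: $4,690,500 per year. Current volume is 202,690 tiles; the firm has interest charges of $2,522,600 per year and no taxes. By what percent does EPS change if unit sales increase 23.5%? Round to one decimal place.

Total contribution margin = 202,690 × $59.73 = $12,106,673.70.
EBIT = $12,106,673.70 − $4,690,500 = $7,416,173.70.
Interest = $2,522,600.00, so EBIT − I = $4,893,573.70.
DCL = total CM / (EBIT − I) = $12,106,673.70 / $4,893,573.70 = 2.4740.
EPS therefore changes by 2.4740 × (+23.5%) = +58.1%.

+58.1%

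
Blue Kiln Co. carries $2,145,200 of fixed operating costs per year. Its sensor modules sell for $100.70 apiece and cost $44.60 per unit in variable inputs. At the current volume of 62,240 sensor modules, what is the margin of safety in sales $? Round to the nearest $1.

Contribution margin per unit = $100.70 − $44.60 = $56.10. Break-even units = $2,145,200 ÷ $56.10 = 38,238.86; break-even revenue = 38,238.86 × $100.70 = $3,850,653.12.
Current sales = 62,240 × $100.70 = $6,267,568.00.
Margin of safety = $6,267,568.00 − $3,850,653.12 = $2,416,915.

$2,416,915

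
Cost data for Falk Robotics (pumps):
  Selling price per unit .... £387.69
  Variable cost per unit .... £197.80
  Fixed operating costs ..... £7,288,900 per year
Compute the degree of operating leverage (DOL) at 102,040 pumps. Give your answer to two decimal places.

Total contribution margin = 102,040 × £189.89 = £19,376,375.60.
EBIT = £19,376,375.60 − £7,288,900 = £12,087,475.60.
DOL = contribution ÷ EBIT = £19,376,375.60 ÷ £12,087,475.60 = 1.6030.

1.60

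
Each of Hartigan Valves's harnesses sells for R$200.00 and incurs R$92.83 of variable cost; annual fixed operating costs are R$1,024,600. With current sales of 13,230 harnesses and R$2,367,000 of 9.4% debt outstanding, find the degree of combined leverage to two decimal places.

8.30

At 13,230 units, contribution = 13,230 × R$107.17 = R$1,417,859.10.
Operating income = contribution − fixed costs = R$1,417,859.10 − R$1,024,600 = R$393,259.10. Interest = R$222,498.00.
DOL = R$1,417,859.10 ÷ R$393,259.10 = 3.6054; DFL = R$393,259.10 ÷ R$170,761.10 = 2.3030.
Combined leverage = 3.6054 × 2.3030 = 8.3032.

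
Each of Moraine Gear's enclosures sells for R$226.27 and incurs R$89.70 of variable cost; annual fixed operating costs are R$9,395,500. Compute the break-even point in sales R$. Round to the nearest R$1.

R$15,566,521

CM per unit = R$226.27 − R$89.70 = R$136.57; CM ratio = R$136.57 / R$226.27 = 0.6036.
Break-even sales = FC ÷ CM ratio = R$9,395,500 × R$226.27 / R$136.57 = R$15,566,521.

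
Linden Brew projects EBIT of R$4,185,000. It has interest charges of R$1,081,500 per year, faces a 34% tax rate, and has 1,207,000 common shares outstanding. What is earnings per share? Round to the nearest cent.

R$1.70

Pre-tax income = R$4,185,000 − R$1,081,500.00 = R$3,103,500.00.
Net income = R$3,103,500.00 × (1 − 0.34) = R$2,048,310.00.
EPS = R$2,048,310.00 ÷ 1,207,000 = R$1.70.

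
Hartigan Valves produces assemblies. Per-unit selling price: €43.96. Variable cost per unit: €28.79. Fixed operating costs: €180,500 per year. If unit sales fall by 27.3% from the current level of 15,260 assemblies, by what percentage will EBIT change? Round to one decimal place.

Total contribution margin = 15,260 × €15.17 = €231,494.20.
EBIT = €231,494.20 − €180,500 = €50,994.20.
Degree of operating leverage = €231,494.20 / €50,994.20 = 4.5396.
Operating income changes by 4.5396 × -27.3% = -123.9%.

-123.9%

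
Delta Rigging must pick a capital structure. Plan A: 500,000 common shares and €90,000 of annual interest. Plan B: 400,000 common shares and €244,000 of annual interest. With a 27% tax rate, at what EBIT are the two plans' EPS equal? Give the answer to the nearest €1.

Set EPS_A = EPS_B: (EBIT − €90,000)(1 − 0.27) ÷ 500,000 = (EBIT − €244,000)(1 − 0.27) ÷ 400,000.
The (1 − t) factor cancels: (EBIT − 90,000) × 400,000 = (EBIT − 244,000) × 500,000.
EBIT × (500,000 − 400,000) = 244,000 × 500,000 − 90,000 × 400,000 = 86,000,000,000, so EBIT = 86,000,000,000 ÷ 100,000 = 860,000.00.

€860,000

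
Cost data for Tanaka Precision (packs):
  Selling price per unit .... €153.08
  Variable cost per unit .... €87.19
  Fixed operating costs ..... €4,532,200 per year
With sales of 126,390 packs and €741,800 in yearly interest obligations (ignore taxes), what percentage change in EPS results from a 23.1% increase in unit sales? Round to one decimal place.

+63.0%

Total contribution margin = 126,390 × €65.89 = €8,327,837.10.
Operating income = contribution − fixed costs = €8,327,837.10 − €4,532,200 = €3,795,637.10.
After interest of €741,800.00, pre-tax earnings = €3,053,837.10.
Degree of combined leverage = contribution ÷ (EBIT − I) = €8,327,837.10 ÷ €3,053,837.10 = 2.7270.
%ΔEPS = DCL × %ΔSales = 2.7270 × +23.1% = +63.0%.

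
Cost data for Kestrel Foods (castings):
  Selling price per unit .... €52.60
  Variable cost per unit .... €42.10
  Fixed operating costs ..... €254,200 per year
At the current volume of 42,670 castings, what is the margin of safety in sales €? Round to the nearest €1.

Each unit contributes €52.60 − €42.10 = €10.50. Break-even units = €254,200 ÷ €10.50 = 24,209.52; break-even revenue = 24,209.52 × €52.60 = €1,273,420.95.
Current sales = 42,670 × €52.60 = €2,244,442.00.
Margin of safety = €2,244,442.00 − €1,273,420.95 = €971,021.

€971,021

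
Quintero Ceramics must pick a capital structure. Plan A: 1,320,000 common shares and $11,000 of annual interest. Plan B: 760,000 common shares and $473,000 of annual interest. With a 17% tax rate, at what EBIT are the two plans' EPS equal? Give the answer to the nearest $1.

$1,100,000

Set EPS_A = EPS_B: (EBIT − $11,000)(1 − 0.17) ÷ 1,320,000 = (EBIT − $473,000)(1 − 0.17) ÷ 760,000.
The (1 − t) factor cancels: (EBIT − 11,000) × 760,000 = (EBIT − 473,000) × 1,320,000.
EBIT × (1,320,000 − 760,000) = 473,000 × 1,320,000 − 11,000 × 760,000 = 616,000,000,000, so EBIT = 616,000,000,000 ÷ 560,000 = 1,100,000.00.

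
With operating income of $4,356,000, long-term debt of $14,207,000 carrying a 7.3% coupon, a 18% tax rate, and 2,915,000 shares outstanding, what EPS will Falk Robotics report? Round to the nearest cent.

Pre-tax income = $4,356,000 − $1,037,111.00 = $3,318,889.00.
After tax at 18%: net income = $3,318,889.00 × 0.82 = $2,721,488.98.
Per share: $2,721,488.98 / 2,915,000 shares = $0.93.

$0.93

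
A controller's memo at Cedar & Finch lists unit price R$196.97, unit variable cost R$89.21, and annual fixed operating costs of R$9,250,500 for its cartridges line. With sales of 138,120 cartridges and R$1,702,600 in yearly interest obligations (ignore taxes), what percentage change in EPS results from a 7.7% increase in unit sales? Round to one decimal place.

+29.2%

At 138,120 units, contribution = 138,120 × R$107.76 = R$14,883,811.20.
Subtracting fixed costs: EBIT = R$14,883,811.20 − R$9,250,500 = R$5,633,311.20.
After interest of R$1,702,600.00, pre-tax earnings = R$3,930,711.20.
DCL = total CM / (EBIT − I) = R$14,883,811.20 / R$3,930,711.20 = 3.7865.
%ΔEPS = DCL × %ΔSales = 3.7865 × +7.7% = +29.2%.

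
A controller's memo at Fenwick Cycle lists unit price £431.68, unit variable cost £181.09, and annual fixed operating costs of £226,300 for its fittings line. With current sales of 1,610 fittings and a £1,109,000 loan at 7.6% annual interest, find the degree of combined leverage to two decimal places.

4.34

Contribution at this volume is 1,610 × £250.59 = £403,449.90.
Subtracting fixed costs: EBIT = £403,449.90 − £226,300 = £177,149.90. Interest = £84,284.00.
DOL = £403,449.90 ÷ £177,149.90 = 2.2774; DFL = £177,149.90 ÷ £92,865.90 = 1.9076.
DCL = DOL × DFL = 2.2774 × 1.9076 = 4.3444.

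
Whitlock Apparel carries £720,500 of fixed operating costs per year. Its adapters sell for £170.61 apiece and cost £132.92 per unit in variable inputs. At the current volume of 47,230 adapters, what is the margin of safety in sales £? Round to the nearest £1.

£4,796,448

Contribution margin per unit = £170.61 − £132.92 = £37.69. Break-even units = £720,500 ÷ £37.69 = 19,116.48; break-even revenue = 19,116.48 × £170.61 = £3,261,462.06.
Current sales = 47,230 × £170.61 = £8,057,910.30.
Margin of safety = £8,057,910.30 − £3,261,462.06 = £4,796,448.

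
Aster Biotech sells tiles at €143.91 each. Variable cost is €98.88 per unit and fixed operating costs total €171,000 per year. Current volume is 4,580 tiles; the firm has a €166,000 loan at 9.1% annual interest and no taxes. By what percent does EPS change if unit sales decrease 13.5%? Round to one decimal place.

-138.3%

Total contribution margin = 4,580 × €45.03 = €206,237.40.
Operating income = contribution − fixed costs = €206,237.40 − €171,000 = €35,237.40.
After interest of €15,106.00, pre-tax earnings = €20,131.40.
Degree of combined leverage = contribution ÷ (EBIT − I) = €206,237.40 ÷ €20,131.40 = 10.2446.
EPS therefore changes by 10.2446 × (-13.5%) = -138.3%.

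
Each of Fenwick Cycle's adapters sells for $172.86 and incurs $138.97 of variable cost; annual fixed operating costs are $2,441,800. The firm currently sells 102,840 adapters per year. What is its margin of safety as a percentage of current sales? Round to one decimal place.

29.9%

Contribution margin per unit = $172.86 − $138.97 = $33.89. Break-even units = $2,441,800 ÷ $33.89 = 72,050.75; break-even revenue = 72,050.75 × $172.86 = $12,454,693.07.
Current sales = 102,840 × $172.86 = $17,776,922.40.
Margin of safety = ($17,776,922.40 − $12,454,693.07) ÷ $17,776,922.40 = 29.9%.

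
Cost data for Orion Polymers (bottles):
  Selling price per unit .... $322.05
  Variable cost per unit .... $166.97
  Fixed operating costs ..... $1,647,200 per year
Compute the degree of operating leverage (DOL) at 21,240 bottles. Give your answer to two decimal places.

2.00

At 21,240 units, contribution = 21,240 × $155.08 = $3,293,899.20.
EBIT = $3,293,899.20 − $1,647,200 = $1,646,699.20.
So DOL = total CM / EBIT = $3,293,899.20 / $1,646,699.20 = 2.0003.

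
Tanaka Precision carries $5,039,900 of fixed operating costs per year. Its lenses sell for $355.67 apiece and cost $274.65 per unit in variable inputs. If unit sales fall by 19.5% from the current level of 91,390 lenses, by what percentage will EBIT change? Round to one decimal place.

-61.1%

At 91,390 units, contribution = 91,390 × $81.02 = $7,404,417.80.
Operating income = contribution − fixed costs = $7,404,417.80 − $5,039,900 = $2,364,517.80.
So DOL = total CM / EBIT = $7,404,417.80 / $2,364,517.80 = 3.1315.
Operating income changes by 3.1315 × -19.5% = -61.1%.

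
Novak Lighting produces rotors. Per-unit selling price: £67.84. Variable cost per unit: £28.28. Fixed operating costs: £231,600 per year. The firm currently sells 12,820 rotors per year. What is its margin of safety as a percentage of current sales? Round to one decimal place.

54.3%

Unit CM = price − variable cost = £67.84 − £28.28 = £39.56. Break-even units = £231,600 ÷ £39.56 = 5,854.40; break-even revenue = 5,854.40 × £67.84 = £397,162.39.
Current sales = 12,820 × £67.84 = £869,708.80.
Margin of safety = (£869,708.80 − £397,162.39) ÷ £869,708.80 = 54.3%.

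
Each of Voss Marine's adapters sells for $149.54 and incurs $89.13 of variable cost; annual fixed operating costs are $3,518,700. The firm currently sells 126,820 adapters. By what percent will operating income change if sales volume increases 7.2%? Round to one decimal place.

+13.3%

At 126,820 units, contribution = 126,820 × $60.41 = $7,661,196.20.
EBIT = $7,661,196.20 − $3,518,700 = $4,142,496.20.
So DOL = total CM / EBIT = $7,661,196.20 / $4,142,496.20 = 1.8494.
Operating income changes by 1.8494 × +7.2% = +13.3%.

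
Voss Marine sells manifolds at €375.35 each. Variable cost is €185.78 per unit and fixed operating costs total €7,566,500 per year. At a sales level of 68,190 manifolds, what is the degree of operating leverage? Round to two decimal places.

Total contribution margin = 68,190 × €189.57 = €12,926,778.30.
Subtracting fixed costs: EBIT = €12,926,778.30 − €7,566,500 = €5,360,278.30.
DOL = contribution ÷ EBIT = €12,926,778.30 ÷ €5,360,278.30 = 2.4116.

2.41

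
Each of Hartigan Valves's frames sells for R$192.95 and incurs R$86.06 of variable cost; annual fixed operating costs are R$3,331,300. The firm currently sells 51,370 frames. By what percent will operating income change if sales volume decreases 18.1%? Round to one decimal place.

Contribution at this volume is 51,370 × R$106.89 = R$5,490,939.30.
Subtracting fixed costs: EBIT = R$5,490,939.30 − R$3,331,300 = R$2,159,639.30.
So DOL = total CM / EBIT = R$5,490,939.30 / R$2,159,639.30 = 2.5425.
Operating income changes by 2.5425 × -18.1% = -46.0%.

-46.0%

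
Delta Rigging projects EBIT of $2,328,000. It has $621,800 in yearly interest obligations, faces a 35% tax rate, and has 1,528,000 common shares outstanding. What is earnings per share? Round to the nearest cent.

Pre-tax income = $2,328,000 − $621,800.00 = $1,706,200.00.
Net income = $1,706,200.00 × (1 − 0.35) = $1,109,030.00.
Per share: $1,109,030.00 / 1,528,000 shares = $0.73.

$0.73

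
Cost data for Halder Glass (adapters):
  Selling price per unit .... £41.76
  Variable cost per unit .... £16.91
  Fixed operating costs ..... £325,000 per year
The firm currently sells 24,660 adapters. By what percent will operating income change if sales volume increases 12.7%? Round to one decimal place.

+27.0%

At 24,660 units, contribution = 24,660 × £24.85 = £612,801.00.
Subtracting fixed costs: EBIT = £612,801.00 − £325,000 = £287,801.00.
So DOL = total CM / EBIT = £612,801.00 / £287,801.00 = 2.1293.
%ΔEBIT = DOL × %ΔSales = 2.1293 × +12.7% = +27.0%.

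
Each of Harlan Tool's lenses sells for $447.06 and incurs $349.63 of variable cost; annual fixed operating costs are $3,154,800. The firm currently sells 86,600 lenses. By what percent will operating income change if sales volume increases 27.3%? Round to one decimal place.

+43.6%

At 86,600 units, contribution = 86,600 × $97.43 = $8,437,438.00.
Operating income = contribution − fixed costs = $8,437,438.00 − $3,154,800 = $5,282,638.00.
Degree of operating leverage = $8,437,438.00 / $5,282,638.00 = 1.5972.
So EBIT moves 1.5972 × (+27.3%) = +43.6%.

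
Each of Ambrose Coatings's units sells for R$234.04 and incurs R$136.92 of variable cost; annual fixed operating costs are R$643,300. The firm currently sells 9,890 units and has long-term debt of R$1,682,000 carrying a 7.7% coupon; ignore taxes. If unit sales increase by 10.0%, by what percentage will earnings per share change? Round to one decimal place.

Contribution at this volume is 9,890 × R$97.12 = R$960,516.80.
Subtracting fixed costs: EBIT = R$960,516.80 − R$643,300 = R$317,216.80.
After interest of R$129,514.00, pre-tax earnings = R$187,702.80.
Degree of combined leverage = contribution ÷ (EBIT − I) = R$960,516.80 ÷ R$187,702.80 = 5.1172.
%ΔEPS = DCL × %ΔSales = 5.1172 × +10.0% = +51.2%.

+51.2%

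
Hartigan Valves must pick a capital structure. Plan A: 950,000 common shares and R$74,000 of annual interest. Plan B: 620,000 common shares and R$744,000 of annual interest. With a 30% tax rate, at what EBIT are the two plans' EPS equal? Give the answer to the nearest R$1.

Set EPS_A = EPS_B: (EBIT − R$74,000)(1 − 0.30) ÷ 950,000 = (EBIT − R$744,000)(1 − 0.30) ÷ 620,000.
The (1 − t) factor cancels: (EBIT − 74,000) × 620,000 = (EBIT − 744,000) × 950,000.
Solving, EBIT = (744,000·950,000 − 74,000·620,000) / (950,000 − 620,000) = 660,920,000,000 / 330,000 = 2,002,787.88.

R$2,002,788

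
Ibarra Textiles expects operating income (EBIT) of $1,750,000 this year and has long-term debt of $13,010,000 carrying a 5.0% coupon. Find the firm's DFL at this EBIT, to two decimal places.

Interest = $650,500.00.
Degree of financial leverage = EBIT / (EBIT − interest) = $1,750,000 / $1,099,500.00 = 1.5916.

1.59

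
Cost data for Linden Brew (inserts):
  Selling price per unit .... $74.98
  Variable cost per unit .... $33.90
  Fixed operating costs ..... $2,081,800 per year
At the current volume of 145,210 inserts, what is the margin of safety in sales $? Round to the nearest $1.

Contribution margin per unit = $74.98 − $33.90 = $41.08. Break-even units = $2,081,800 ÷ $41.08 = 50,676.73; break-even revenue = 50,676.73 × $74.98 = $3,799,741.09.
Current sales = 145,210 × $74.98 = $10,887,845.80.
Margin of safety = $10,887,845.80 − $3,799,741.09 = $7,088,105.

$7,088,105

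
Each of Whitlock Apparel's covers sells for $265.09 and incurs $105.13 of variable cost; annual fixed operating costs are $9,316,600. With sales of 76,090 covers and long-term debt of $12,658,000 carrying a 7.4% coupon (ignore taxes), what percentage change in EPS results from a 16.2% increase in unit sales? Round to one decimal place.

Contribution at this volume is 76,090 × $159.96 = $12,171,356.40.
Subtracting fixed costs: EBIT = $12,171,356.40 − $9,316,600 = $2,854,756.40.
After interest of $936,692.00, pre-tax earnings = $1,918,064.40.
Degree of combined leverage = contribution ÷ (EBIT − I) = $12,171,356.40 ÷ $1,918,064.40 = 6.3456.
%ΔEPS = DCL × %ΔSales = 6.3456 × +16.2% = +102.8%.

+102.8%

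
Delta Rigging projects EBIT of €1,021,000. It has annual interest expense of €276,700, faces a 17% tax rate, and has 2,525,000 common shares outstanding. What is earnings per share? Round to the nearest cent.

Interest = €276,700.00, so EBT = €1,021,000 − €276,700.00 = €744,300.00.
Net income = €744,300.00 × (1 − 0.17) = €617,769.00.
Per share: €617,769.00 / 2,525,000 shares = €0.24.

€0.24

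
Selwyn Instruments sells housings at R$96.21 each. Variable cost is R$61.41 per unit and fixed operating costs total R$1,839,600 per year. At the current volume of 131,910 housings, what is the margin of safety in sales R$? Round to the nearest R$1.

R$7,605,201

Each unit contributes R$96.21 − R$61.41 = R$34.80. Break-even units = R$1,839,600 ÷ R$34.80 = 52,862.07; break-even revenue = 52,862.07 × R$96.21 = R$5,085,859.66.
Actual sales revenue = 131,910 × R$96.21 = R$12,691,061.10.
Margin of safety = R$12,691,061.10 − R$5,085,859.66 = R$7,605,201.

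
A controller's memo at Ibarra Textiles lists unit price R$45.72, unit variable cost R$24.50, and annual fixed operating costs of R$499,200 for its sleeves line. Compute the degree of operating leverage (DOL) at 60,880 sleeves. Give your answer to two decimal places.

At 60,880 units, contribution = 60,880 × R$21.22 = R$1,291,873.60.
Subtracting fixed costs: EBIT = R$1,291,873.60 − R$499,200 = R$792,673.60.
DOL = contribution ÷ EBIT = R$1,291,873.60 ÷ R$792,673.60 = 1.6298.

1.63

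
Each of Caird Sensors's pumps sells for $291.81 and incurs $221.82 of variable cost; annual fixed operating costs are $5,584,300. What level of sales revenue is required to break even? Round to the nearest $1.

CM per unit = $291.81 − $221.82 = $69.99; CM ratio = $69.99 / $291.81 = 0.2398.
Break-even sales = FC ÷ CM ratio = $5,584,300 × $291.81 / $69.99 = $23,282,677.

$23,282,677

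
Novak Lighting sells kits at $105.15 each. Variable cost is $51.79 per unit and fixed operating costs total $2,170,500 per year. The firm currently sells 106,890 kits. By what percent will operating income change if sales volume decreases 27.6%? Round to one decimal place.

-44.6%

Total contribution margin = 106,890 × $53.36 = $5,703,650.40.
EBIT = $5,703,650.40 − $2,170,500 = $3,533,150.40.
So DOL = total CM / EBIT = $5,703,650.40 / $3,533,150.40 = 1.6143.
Operating income changes by 1.6143 × -27.6% = -44.6%.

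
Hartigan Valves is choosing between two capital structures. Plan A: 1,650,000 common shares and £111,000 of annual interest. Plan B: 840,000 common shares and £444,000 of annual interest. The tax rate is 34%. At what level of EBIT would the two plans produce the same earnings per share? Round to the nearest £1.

At indifference, (EBIT − 111,000)(1 − t)/1,650,000 = (EBIT − 444,000)(1 − t)/840,000.
Cancelling (1 − t) and cross-multiplying: 840,000·(EBIT − 111,000) = 1,650,000·(EBIT − 444,000).
EBIT × (1,650,000 − 840,000) = 444,000 × 1,650,000 − 111,000 × 840,000 = 639,360,000,000, so EBIT = 639,360,000,000 ÷ 810,000 = 789,333.33.

£789,333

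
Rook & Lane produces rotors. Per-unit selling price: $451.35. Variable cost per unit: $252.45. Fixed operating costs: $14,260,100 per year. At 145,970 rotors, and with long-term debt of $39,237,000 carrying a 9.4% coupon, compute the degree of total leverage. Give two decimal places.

Total contribution margin = 145,970 × $198.90 = $29,033,433.00.
Operating income = contribution − fixed costs = $29,033,433.00 − $14,260,100 = $14,773,333.00. Interest = $3,688,278.00.
DOL = $29,033,433.00 ÷ $14,773,333.00 = 1.9653; DFL = $14,773,333.00 ÷ $11,085,055.00 = 1.3327.
DCL = DOL × DFL = 1.9653 × 1.3327 = 2.6192.

2.62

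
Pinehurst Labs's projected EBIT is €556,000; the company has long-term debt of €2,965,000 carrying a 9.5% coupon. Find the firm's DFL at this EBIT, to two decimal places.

Interest = €281,675.00.
DFL = EBIT ÷ (EBIT − I) = €556,000 ÷ (€556,000 − €281,675.00) = €556,000 ÷ €274,325.00 = 2.0268.

2.03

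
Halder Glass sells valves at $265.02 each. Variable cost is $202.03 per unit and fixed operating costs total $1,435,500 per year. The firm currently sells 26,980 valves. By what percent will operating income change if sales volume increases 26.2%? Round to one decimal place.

+168.7%

Total contribution margin = 26,980 × $62.99 = $1,699,470.20.
Operating income = contribution − fixed costs = $1,699,470.20 − $1,435,500 = $263,970.20.
So DOL = total CM / EBIT = $1,699,470.20 / $263,970.20 = 6.4381.
Operating income changes by 6.4381 × +26.2% = +168.7%.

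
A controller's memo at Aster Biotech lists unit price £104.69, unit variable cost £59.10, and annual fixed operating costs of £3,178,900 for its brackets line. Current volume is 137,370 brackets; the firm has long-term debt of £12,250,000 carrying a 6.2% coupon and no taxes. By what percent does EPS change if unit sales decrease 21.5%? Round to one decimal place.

-57.9%

At 137,370 units, contribution = 137,370 × £45.59 = £6,262,698.30.
Operating income = contribution − fixed costs = £6,262,698.30 − £3,178,900 = £3,083,798.30.
Interest = £759,500.00, so EBIT − I = £2,324,298.30.
Degree of combined leverage = contribution ÷ (EBIT − I) = £6,262,698.30 ÷ £2,324,298.30 = 2.6944.
%ΔEPS = DCL × %ΔSales = 2.6944 × -21.5% = -57.9%.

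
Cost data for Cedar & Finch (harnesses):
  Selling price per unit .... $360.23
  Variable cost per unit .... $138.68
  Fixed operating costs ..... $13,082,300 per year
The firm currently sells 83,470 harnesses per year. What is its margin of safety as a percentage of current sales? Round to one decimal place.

29.3%

Each unit contributes $360.23 − $138.68 = $221.55. Break-even units = $13,082,300 ÷ $221.55 = 59,048.97; break-even revenue = 59,048.97 × $360.23 = $21,271,211.60.
Current sales = 83,470 × $360.23 = $30,068,398.10.
Margin of safety = ($30,068,398.10 − $21,271,211.60) ÷ $30,068,398.10 = 29.3%.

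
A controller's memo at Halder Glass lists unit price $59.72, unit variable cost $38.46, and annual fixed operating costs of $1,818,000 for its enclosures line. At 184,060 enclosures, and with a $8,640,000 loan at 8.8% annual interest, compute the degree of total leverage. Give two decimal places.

2.93

At 184,060 units, contribution = 184,060 × $21.26 = $3,913,115.60.
Operating income = contribution − fixed costs = $3,913,115.60 − $1,818,000 = $2,095,115.60. Interest = $760,320.00, so EBIT − I = $1,334,795.60.
DCL = contribution ÷ (EBIT − I) = $3,913,115.60 ÷ $1,334,795.60 = 2.9316.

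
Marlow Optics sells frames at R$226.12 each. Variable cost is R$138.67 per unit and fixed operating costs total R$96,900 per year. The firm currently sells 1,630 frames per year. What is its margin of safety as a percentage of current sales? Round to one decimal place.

Contribution margin per unit = R$226.12 − R$138.67 = R$87.45. Break-even units = R$96,900 ÷ R$87.45 = 1,108.06; break-even revenue = 1,108.06 × R$226.12 = R$250,554.92.
Actual sales revenue = 1,630 × R$226.12 = R$368,575.60.
Margin of safety = (R$368,575.60 − R$250,554.92) ÷ R$368,575.60 = 32.0%.

32.0%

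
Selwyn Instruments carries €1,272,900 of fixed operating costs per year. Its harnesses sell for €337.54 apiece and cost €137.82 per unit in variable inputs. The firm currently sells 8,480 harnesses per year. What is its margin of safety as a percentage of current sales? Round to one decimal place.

24.8%

Unit CM = price − variable cost = €337.54 − €137.82 = €199.72. Break-even units = €1,272,900 ÷ €199.72 = 6,373.42; break-even revenue = 6,373.42 × €337.54 = €2,151,285.13.
Current sales = 8,480 × €337.54 = €2,862,339.20.
Margin of safety = (€2,862,339.20 − €2,151,285.13) ÷ €2,862,339.20 = 24.8%.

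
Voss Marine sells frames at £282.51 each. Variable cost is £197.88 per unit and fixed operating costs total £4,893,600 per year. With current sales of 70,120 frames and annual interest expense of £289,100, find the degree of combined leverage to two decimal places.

7.90

Contribution at this volume is 70,120 × £84.63 = £5,934,255.60.
Subtracting fixed costs: EBIT = £5,934,255.60 − £4,893,600 = £1,040,655.60. Interest = £289,100.00.
DOL = £5,934,255.60 ÷ £1,040,655.60 = 5.7024; DFL = £1,040,655.60 ÷ £751,555.60 = 1.3847.
Combined leverage = 5.7024 × 1.3847 = 7.8961.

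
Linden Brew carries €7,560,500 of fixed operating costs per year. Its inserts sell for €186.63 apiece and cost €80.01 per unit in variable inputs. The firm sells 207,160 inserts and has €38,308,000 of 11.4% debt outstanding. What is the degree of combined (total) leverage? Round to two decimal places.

Total contribution margin = 207,160 × €106.62 = €22,087,399.20.
Operating income = contribution − fixed costs = €22,087,399.20 − €7,560,500 = €14,526,899.20. Interest = €4,367,112.00.
DOL = €22,087,399.20 ÷ €14,526,899.20 = 1.5204; DFL = €14,526,899.20 ÷ €10,159,787.20 = 1.4298.
Combined leverage = 1.5204 × 1.4298 = 2.1739.

2.17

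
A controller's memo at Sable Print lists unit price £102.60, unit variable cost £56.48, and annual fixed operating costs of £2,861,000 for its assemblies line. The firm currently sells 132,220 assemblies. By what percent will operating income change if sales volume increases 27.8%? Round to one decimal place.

Contribution at this volume is 132,220 × £46.12 = £6,097,986.40.
Operating income = contribution − fixed costs = £6,097,986.40 − £2,861,000 = £3,236,986.40.
Degree of operating leverage = £6,097,986.40 / £3,236,986.40 = 1.8838.
Operating income changes by 1.8838 × +27.8% = +52.4%.

+52.4%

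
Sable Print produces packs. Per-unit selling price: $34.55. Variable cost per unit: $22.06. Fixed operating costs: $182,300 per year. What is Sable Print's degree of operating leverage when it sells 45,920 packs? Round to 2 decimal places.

1.47

Total contribution margin = 45,920 × $12.49 = $573,540.80.
Subtracting fixed costs: EBIT = $573,540.80 − $182,300 = $391,240.80.
DOL = contribution ÷ EBIT = $573,540.80 ÷ $391,240.80 = 1.4660.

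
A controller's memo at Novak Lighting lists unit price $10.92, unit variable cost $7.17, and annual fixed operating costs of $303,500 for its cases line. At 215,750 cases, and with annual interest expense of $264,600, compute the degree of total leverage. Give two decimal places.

3.36

At 215,750 units, contribution = 215,750 × $3.75 = $809,062.50.
Subtracting fixed costs: EBIT = $809,062.50 − $303,500 = $505,562.50. Interest = $264,600.00, so EBIT − I = $240,962.50.
Degree of total leverage = total CM / (EBIT − interest) = $809,062.50 / $240,962.50 = 3.3576.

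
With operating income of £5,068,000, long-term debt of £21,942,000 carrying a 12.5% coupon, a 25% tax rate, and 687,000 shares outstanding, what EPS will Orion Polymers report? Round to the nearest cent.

£2.54

Pre-tax income = £5,068,000 − £2,742,750.00 = £2,325,250.00.
Net income = £2,325,250.00 × (1 − 0.25) = £1,743,937.50.
Per share: £1,743,937.50 / 687,000 shares = £2.54.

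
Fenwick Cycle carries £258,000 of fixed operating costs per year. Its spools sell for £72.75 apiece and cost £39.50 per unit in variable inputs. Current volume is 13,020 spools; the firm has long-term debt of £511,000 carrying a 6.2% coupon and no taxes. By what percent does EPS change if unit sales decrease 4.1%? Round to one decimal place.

-12.4%

At 13,020 units, contribution = 13,020 × £33.25 = £432,915.00.
Operating income = contribution − fixed costs = £432,915.00 − £258,000 = £174,915.00.
After interest of £31,682.00, pre-tax earnings = £143,233.00.
Degree of combined leverage = contribution ÷ (EBIT − I) = £432,915.00 ÷ £143,233.00 = 3.0225.
EPS therefore changes by 3.0225 × (-4.1%) = -12.4%.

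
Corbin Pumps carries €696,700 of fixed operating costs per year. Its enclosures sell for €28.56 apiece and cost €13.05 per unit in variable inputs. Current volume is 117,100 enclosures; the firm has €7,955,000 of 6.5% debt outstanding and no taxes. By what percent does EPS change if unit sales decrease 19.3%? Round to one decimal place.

-58.2%

Total contribution margin = 117,100 × €15.51 = €1,816,221.00.
EBIT = €1,816,221.00 − €696,700 = €1,119,521.00.
Interest = €517,075.00, so EBIT − I = €602,446.00.
DCL = total CM / (EBIT − I) = €1,816,221.00 / €602,446.00 = 3.0147.
%ΔEPS = DCL × %ΔSales = 3.0147 × -19.3% = -58.2%.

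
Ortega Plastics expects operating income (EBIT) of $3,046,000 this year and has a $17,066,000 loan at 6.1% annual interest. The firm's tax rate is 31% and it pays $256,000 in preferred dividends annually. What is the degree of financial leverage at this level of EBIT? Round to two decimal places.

1.86

Interest = $1,041,026.00.
Preferred dividends grossed up pre-tax: $256,000 / (1 − 0.31) = $371,014.49.
DFL = EBIT ÷ [EBIT − I − D_p/(1−t)] = $3,046,000 ÷ [$3,046,000 − $1,041,026.00 − $371,014.49] = $3,046,000 ÷ $1,633,959.51 = 1.8642.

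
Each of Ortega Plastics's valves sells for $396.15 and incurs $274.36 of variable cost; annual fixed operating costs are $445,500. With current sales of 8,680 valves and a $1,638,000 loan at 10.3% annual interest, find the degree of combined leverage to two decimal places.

At 8,680 units, contribution = 8,680 × $121.79 = $1,057,137.20.
Subtracting fixed costs: EBIT = $1,057,137.20 − $445,500 = $611,637.20. Interest = $168,714.00, so EBIT − I = $442,923.20.
DCL = contribution ÷ (EBIT − I) = $1,057,137.20 ÷ $442,923.20 = 2.3867.

2.39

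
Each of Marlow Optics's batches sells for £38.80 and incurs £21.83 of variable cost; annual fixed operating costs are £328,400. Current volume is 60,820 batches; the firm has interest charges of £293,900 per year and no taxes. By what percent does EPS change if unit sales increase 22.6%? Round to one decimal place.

+56.9%

Total contribution margin = 60,820 × £16.97 = £1,032,115.40.
EBIT = £1,032,115.40 − £328,400 = £703,715.40.
After interest of £293,900.00, pre-tax earnings = £409,815.40.
DCL = total CM / (EBIT − I) = £1,032,115.40 / £409,815.40 = 2.5185.
EPS therefore changes by 2.5185 × (+22.6%) = +56.9%.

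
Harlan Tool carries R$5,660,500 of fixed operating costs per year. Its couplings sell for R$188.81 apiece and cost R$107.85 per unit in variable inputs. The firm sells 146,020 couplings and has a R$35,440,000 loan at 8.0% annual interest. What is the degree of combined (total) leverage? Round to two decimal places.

Total contribution margin = 146,020 × R$80.96 = R$11,821,779.20.
EBIT = R$11,821,779.20 − R$5,660,500 = R$6,161,279.20. Interest = R$2,835,200.00.
DOL = R$11,821,779.20 ÷ R$6,161,279.20 = 1.9187; DFL = R$6,161,279.20 ÷ R$3,326,079.20 = 1.8524.
DCL = DOL × DFL = 1.9187 × 1.8524 = 3.5542.

3.55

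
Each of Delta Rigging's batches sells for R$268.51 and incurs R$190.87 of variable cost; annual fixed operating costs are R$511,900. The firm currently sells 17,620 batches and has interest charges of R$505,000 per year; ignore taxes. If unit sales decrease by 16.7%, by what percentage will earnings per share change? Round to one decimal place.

Total contribution margin = 17,620 × R$77.64 = R$1,368,016.80.
Subtracting fixed costs: EBIT = R$1,368,016.80 − R$511,900 = R$856,116.80.
After interest of R$505,000.00, pre-tax earnings = R$351,116.80.
DCL = total CM / (EBIT − I) = R$1,368,016.80 / R$351,116.80 = 3.8962.
%ΔEPS = DCL × %ΔSales = 3.8962 × -16.7% = -65.1%.

-65.1%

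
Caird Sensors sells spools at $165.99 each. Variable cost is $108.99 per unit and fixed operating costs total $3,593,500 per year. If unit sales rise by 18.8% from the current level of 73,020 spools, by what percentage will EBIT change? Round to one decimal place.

At 73,020 units, contribution = 73,020 × $57.00 = $4,162,140.00.
EBIT = $4,162,140.00 − $3,593,500 = $568,640.00.
Degree of operating leverage = $4,162,140.00 / $568,640.00 = 7.3195.
Operating income changes by 7.3195 × +18.8% = +137.6%.

+137.6%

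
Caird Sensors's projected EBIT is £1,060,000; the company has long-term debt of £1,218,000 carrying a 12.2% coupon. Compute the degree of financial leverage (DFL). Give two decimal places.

Annual interest charges come to £148,596.00.
DFL = EBIT ÷ (EBIT − I) = £1,060,000 ÷ (£1,060,000 − £148,596.00) = £1,060,000 ÷ £911,404.00 = 1.1630.

1.16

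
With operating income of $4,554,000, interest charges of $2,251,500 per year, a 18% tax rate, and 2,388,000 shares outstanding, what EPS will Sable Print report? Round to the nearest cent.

Pre-tax income = $4,554,000 − $2,251,500.00 = $2,302,500.00.
Net income = $2,302,500.00 × (1 − 0.18) = $1,888,050.00.
Per share: $1,888,050.00 / 2,388,000 shares = $0.79.

$0.79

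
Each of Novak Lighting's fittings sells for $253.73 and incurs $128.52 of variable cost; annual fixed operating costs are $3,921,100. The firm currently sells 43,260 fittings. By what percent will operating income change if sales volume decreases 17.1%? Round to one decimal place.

-61.9%

Total contribution margin = 43,260 × $125.21 = $5,416,584.60.
Operating income = contribution − fixed costs = $5,416,584.60 − $3,921,100 = $1,495,484.60.
DOL = contribution ÷ EBIT = $5,416,584.60 ÷ $1,495,484.60 = 3.6220.
So EBIT moves 3.6220 × (-17.1%) = -61.9%.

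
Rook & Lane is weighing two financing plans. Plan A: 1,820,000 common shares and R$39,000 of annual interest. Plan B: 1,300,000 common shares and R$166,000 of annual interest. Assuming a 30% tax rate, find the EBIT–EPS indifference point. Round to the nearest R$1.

R$483,500

Set EPS_A = EPS_B: (EBIT − R$39,000)(1 − 0.30) ÷ 1,820,000 = (EBIT − R$166,000)(1 − 0.30) ÷ 1,300,000.
Cancelling (1 − t) and cross-multiplying: 1,300,000·(EBIT − 39,000) = 1,820,000·(EBIT − 166,000).
EBIT × (1,820,000 − 1,300,000) = 166,000 × 1,820,000 − 39,000 × 1,300,000 = 251,420,000,000, so EBIT = 251,420,000,000 ÷ 520,000 = 483,500.00.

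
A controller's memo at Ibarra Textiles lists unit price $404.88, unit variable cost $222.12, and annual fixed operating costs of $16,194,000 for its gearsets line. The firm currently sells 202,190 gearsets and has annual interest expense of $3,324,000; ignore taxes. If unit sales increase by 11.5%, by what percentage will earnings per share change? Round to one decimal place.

At 202,190 units, contribution = 202,190 × $182.76 = $36,952,244.40.
Operating income = contribution − fixed costs = $36,952,244.40 − $16,194,000 = $20,758,244.40.
After interest of $3,324,000.00, pre-tax earnings = $17,434,244.40.
DCL = total CM / (EBIT − I) = $36,952,244.40 / $17,434,244.40 = 2.1195.
EPS therefore changes by 2.1195 × (+11.5%) = +24.4%.

+24.4%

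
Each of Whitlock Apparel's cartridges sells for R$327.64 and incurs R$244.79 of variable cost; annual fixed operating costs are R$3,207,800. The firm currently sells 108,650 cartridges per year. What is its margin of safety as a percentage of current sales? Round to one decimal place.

Contribution margin per unit = R$327.64 − R$244.79 = R$82.85. Break-even units = R$3,207,800 ÷ R$82.85 = 38,718.17; break-even revenue = 38,718.17 × R$327.64 = R$12,685,619.70.
Actual sales revenue = 108,650 × R$327.64 = R$35,598,086.00.
Margin of safety = (R$35,598,086.00 − R$12,685,619.70) ÷ R$35,598,086.00 = 64.4%.

64.4%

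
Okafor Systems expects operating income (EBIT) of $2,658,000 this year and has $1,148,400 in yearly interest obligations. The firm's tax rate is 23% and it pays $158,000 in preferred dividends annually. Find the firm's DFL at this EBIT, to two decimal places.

2.04

Interest = $1,148,400.00.
Preferred dividends grossed up pre-tax: $158,000 / (1 − 0.23) = $205,194.81.
DFL = EBIT ÷ [EBIT − I − D_p/(1−t)] = $2,658,000 ÷ [$2,658,000 − $1,148,400.00 − $205,194.81] = $2,658,000 ÷ $1,304,405.19 = 2.0377.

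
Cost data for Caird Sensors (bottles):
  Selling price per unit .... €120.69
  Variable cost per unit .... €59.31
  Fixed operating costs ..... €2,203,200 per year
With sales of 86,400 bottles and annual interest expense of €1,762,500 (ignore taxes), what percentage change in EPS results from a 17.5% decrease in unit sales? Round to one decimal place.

-69.4%

At 86,400 units, contribution = 86,400 × €61.38 = €5,303,232.00.
Operating income = contribution − fixed costs = €5,303,232.00 − €2,203,200 = €3,100,032.00.
After interest of €1,762,500.00, pre-tax earnings = €1,337,532.00.
Degree of combined leverage = contribution ÷ (EBIT − I) = €5,303,232.00 ÷ €1,337,532.00 = 3.9649.
%ΔEPS = DCL × %ΔSales = 3.9649 × -17.5% = -69.4%.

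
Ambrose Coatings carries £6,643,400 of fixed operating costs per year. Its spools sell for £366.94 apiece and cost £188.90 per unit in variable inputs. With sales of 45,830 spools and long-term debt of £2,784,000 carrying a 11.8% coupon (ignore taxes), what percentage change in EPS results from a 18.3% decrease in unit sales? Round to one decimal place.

Total contribution margin = 45,830 × £178.04 = £8,159,573.20.
EBIT = £8,159,573.20 − £6,643,400 = £1,516,173.20.
After interest of £328,512.00, pre-tax earnings = £1,187,661.20.
DCL = total CM / (EBIT − I) = £8,159,573.20 / £1,187,661.20 = 6.8703.
%ΔEPS = DCL × %ΔSales = 6.8703 × -18.3% = -125.7%.

-125.7%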